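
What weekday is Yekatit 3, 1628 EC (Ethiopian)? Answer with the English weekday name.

This is JDN 2318635 (8 February 1636 Gregorian).
Since JDN mod 7 = 4 (0 = Monday), the day is Friday.

Friday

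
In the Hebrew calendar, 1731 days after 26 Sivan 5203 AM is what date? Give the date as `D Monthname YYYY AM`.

Counting 1731 days forward from JDN 2248258 reaches JDN 2249989, which is 13 Adar 5208 AM.

13 Adar 5208 AM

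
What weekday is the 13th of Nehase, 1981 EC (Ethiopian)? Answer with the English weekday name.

Saturday

In the Gregorian calendar this is 19 August 1989 (JDN 2447758).
JDN 2447758 mod 7 = 5, and JDN 0 was a Monday, so this is a Saturday.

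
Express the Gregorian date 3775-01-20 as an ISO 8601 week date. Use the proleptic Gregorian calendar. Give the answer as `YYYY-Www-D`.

The weekday is Friday (ISO weekday 5).
That Friday belongs to ISO week 3 of ISO year 3775.

3775-W03-5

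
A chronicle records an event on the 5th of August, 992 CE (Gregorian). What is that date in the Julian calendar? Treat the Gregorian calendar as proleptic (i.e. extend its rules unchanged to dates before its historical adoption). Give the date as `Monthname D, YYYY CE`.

July 31, 992 CE

The Julian–Gregorian offset here is 5 days (Julian trailing).
5 August 992 Gregorian − 5 days → 31 July 992 Julian.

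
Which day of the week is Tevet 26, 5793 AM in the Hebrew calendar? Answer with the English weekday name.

In the Gregorian calendar this is 28 December 2032 (JDN 2463595).
2463595 ≡ 1 (mod 7); counting from Monday = 0 gives Tuesday.

Tuesday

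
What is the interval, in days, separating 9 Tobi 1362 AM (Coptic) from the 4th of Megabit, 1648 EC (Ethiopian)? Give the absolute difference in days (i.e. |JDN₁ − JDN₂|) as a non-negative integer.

JDN of the first date = 2322263.
JDN of the second date = 2325971.
|2325971 − 2322263| = 3708.

3708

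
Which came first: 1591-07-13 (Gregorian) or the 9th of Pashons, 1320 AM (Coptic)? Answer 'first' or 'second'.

first

The two dates have Julian Day Numbers 2302354 and 2307043 respectively.
Since 2302354 < 2307043, the first date comes first.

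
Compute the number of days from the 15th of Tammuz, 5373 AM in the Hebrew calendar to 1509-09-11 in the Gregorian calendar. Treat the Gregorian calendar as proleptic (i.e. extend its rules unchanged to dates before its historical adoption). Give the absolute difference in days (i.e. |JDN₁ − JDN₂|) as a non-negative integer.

37917

JDN of the first date = 2310381.
JDN of the second date = 2272464.
|2272464 − 2310381| = 37917.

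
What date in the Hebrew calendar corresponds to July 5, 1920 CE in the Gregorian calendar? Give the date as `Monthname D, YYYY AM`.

Tammuz 19, 5680 AM

Both dates share Julian Day Number 2422511; in the Hebrew calendar that is 19 Tammuz 5680 AM.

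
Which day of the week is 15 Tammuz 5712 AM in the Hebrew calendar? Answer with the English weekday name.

Equivalently 8 July 1952 Gregorian, JDN 2434202.
Since JDN mod 7 = 1 (0 = Monday), the day is Tuesday.

Tuesday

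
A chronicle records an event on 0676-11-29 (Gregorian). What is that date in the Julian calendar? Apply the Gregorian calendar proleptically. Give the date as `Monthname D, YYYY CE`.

November 26, 676 CE

For dates in this range the Gregorian date is 3 days ahead of the Julian.
29 November 676 Gregorian − 3 days → 26 November 676 Julian.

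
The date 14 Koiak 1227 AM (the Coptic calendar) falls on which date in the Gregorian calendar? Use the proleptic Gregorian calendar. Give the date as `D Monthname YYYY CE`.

20 December 1510 CE

Both dates share Julian Day Number 2272929; in the Gregorian calendar that is 20 December 1510 CE.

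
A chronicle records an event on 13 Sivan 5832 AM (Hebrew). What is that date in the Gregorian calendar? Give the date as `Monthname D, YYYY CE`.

May 30, 2072 CE

Both dates share Julian Day Number 2477993; in the Gregorian calendar that is 30 May 2072 CE.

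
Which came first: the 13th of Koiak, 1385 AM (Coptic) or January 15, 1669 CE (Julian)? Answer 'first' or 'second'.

The two dates have Julian Day Numbers 2330638 and 2330675 respectively.
Since 2330638 < 2330675, the first date comes first.

first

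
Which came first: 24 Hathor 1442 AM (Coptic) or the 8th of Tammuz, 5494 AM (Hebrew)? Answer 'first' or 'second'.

The two dates have Julian Day Numbers 2351438 and 2354580 respectively.
Since 2351438 < 2354580, the first date comes first.

first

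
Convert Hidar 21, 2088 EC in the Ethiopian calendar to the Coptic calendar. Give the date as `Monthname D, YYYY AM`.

The source date corresponds to 1 December 2095 in the Gregorian calendar (JDN 2486578).
That day falls on 21 Hathor 1812 AM in the Coptic calendar.

Hathor 21, 1812 AM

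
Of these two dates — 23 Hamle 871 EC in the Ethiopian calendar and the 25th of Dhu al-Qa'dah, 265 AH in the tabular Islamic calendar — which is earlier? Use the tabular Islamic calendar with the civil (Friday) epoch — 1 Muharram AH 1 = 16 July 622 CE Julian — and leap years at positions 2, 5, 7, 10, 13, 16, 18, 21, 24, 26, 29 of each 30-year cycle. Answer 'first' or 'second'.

Converting both to JDN: 2042310 vs 2042312; the smaller is the first.

first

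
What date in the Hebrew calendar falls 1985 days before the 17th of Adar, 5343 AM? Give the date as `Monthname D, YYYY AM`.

Tishrei 12, 5338 AM

JDN of the 17th of Adar, 5343 AM = 2299308.
2299308 − 1985 = 2297323.
JDN 2297323 in the Hebrew calendar is Tishrei 12, 5338 AM.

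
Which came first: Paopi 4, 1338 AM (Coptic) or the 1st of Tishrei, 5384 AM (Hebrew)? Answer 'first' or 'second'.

Converting both to JDN: 2313402 vs 2314116; the smaller is the first.

first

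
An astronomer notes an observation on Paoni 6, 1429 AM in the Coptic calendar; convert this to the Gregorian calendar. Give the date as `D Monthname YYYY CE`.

Both dates share Julian Day Number 2346882; in the Gregorian calendar that is 11 June 1713 CE.

11 June 1713 CE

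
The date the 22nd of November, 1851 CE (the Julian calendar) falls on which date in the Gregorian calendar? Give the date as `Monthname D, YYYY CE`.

At this point the Julian calendar is 12 days behind the Gregorian.
22 November 1851 Julian + 12 days → 4 December 1851 Gregorian.

December 4, 1851 CE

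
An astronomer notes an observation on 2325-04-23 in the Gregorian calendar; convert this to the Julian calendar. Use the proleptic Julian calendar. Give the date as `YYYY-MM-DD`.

For dates in this range the Gregorian date is 16 days ahead of the Julian.
23 April 2325 Gregorian − 16 days → 7 April 2325 Julian.

2325-04-07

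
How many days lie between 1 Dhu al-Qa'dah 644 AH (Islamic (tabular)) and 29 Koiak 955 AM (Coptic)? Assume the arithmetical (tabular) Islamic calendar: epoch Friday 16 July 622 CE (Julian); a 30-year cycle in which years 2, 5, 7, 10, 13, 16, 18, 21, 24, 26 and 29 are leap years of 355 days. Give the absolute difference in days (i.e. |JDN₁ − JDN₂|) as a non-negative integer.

2997

JDN of the first date = 2176593.
JDN of the second date = 2173596.
|2173596 − 2176593| = 2997.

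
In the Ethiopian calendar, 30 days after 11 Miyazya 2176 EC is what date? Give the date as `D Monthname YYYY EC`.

Counting 30 days forward from JDN 2518860 reaches JDN 2518890, which is 11 Ginbot 2176 EC.

11 Ginbot 2176 EC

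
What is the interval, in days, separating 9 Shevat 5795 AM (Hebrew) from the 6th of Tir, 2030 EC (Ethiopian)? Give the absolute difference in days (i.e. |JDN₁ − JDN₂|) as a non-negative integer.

1091

First date → JDN 2464347; second date → JDN 2465438.
The interval is |2464347 − 2465438| = 1091 days.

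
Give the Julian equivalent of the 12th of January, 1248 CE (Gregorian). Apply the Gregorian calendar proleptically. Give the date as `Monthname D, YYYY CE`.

January 5, 1248 CE

The Julian–Gregorian offset here is 7 days (Julian trailing).
12 January 1248 Gregorian − 7 days → 5 January 1248 Julian.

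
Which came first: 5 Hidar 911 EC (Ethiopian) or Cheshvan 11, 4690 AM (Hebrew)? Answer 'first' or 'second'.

Converting both to JDN: 2056662 vs 2060665; the smaller is the first.

first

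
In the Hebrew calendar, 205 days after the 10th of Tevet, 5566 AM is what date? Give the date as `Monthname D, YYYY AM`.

Av 9, 5566 AM

Counting 205 days forward from JDN 2380687 reaches JDN 2380892, which is Av 9, 5566 AM.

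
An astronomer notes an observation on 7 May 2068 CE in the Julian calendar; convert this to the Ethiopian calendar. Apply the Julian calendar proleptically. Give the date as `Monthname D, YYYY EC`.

Ginbot 12, 2060 EC

The source date corresponds to 20 May 2068 in the Gregorian calendar (JDN 2476522).
That day falls on 12 Ginbot 2060 EC in the Ethiopian calendar.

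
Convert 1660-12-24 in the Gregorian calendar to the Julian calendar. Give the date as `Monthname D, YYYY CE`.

December 14, 1660 CE

For dates in this range the Gregorian date is 10 days ahead of the Julian.
24 December 1660 Gregorian − 10 days → 14 December 1660 Julian.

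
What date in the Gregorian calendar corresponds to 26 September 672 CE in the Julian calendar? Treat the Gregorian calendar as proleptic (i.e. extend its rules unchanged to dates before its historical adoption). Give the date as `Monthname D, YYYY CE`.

At this point the Julian calendar is 3 days behind the Gregorian.
26 September 672 Julian + 3 days → 29 September 672 Gregorian.

September 29, 672 CE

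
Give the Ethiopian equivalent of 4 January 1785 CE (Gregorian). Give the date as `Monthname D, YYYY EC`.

Both dates share Julian Day Number 2373022; in the Ethiopian calendar that is 28 Tahsas 1777 EC.

Tahsas 28, 1777 EC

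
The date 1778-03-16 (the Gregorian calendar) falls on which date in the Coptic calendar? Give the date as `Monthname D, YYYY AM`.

Paremhat 9, 1494 AM

Julian Day Number of the source date = 2370536.
Converting JDN 2370536 to the Coptic calendar gives 9 Paremhat 1494 AM.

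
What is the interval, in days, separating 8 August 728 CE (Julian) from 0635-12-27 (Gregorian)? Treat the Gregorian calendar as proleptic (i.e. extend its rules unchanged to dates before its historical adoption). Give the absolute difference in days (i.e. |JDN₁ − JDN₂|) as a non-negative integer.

33831

First date → JDN 1987180; second date → JDN 1953349.
The interval is |1987180 − 1953349| = 33831 days.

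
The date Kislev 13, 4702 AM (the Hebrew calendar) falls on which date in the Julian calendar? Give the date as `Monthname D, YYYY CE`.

December 6, 941 CE

Julian Day Number of the source date = 2065098.
Converting JDN 2065098 to the Julian calendar gives 6 December 941 CE.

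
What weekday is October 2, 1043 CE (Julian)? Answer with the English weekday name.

Sunday

This is JDN 2102288 (8 October 1043 Gregorian).
Since JDN mod 7 = 6 (0 = Monday), the day is Sunday.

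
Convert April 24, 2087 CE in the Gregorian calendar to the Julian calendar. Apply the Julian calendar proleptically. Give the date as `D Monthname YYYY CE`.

11 April 2087 CE

At this point the Julian calendar is 13 days behind the Gregorian.
24 April 2087 Gregorian − 13 days → 11 April 2087 Julian.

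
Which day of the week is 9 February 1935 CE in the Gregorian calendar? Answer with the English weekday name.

Saturday

JDN 2427843 mod 7 = 5, and JDN 0 was a Monday, so this is a Saturday.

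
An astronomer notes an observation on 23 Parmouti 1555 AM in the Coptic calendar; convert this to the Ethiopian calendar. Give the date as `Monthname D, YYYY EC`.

Miyazya 23, 1831 EC

Julian Day Number of the source date = 2392860.
Converting JDN 2392860 to the Ethiopian calendar gives 23 Miyazya 1831 EC.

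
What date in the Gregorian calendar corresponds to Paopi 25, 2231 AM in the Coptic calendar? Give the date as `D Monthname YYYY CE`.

Both dates share Julian Day Number 2639591; in the Gregorian calendar that is 8 November 2514 CE.

8 November 2514 CE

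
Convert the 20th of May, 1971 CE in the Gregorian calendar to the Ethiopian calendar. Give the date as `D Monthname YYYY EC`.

Julian Day Number of the source date = 2441092.
Converting JDN 2441092 to the Ethiopian calendar gives 12 Ginbot 1963 EC.

12 Ginbot 1963 EC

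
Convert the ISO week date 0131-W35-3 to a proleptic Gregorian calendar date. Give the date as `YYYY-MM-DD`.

0131-08-29

ISO week 1 of 131 is the week containing the first Thursday of 131.
Week 35, day 3 (Wednesday) lands on 0131-08-29.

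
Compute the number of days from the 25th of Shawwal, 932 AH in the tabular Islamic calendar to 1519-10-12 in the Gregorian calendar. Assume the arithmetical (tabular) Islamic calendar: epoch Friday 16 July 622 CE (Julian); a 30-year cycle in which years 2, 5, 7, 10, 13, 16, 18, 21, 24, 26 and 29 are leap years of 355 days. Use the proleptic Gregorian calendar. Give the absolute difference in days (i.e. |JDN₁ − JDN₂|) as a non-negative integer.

First date → JDN 2278645; second date → JDN 2276147.
The interval is |2278645 − 2276147| = 2498 days.

2498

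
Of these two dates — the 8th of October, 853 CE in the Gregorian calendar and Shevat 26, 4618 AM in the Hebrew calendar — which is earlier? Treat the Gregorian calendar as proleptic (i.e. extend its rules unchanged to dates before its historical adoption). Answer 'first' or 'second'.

first

Converting both to JDN: 2032893 vs 2034486; the smaller is the first.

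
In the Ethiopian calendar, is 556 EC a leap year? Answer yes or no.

no

556 mod 4 = 0; in the Ethiopian calendar a year is leap when year mod 4 = 3, so it is a common year.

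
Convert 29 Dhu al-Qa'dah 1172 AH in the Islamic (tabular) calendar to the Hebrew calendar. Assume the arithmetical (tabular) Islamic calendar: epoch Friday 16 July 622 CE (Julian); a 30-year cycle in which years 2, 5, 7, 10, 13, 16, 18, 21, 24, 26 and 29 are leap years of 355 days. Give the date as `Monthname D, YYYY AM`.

Tammuz 29, 5519 AM

The source date corresponds to 24 July 1759 in the Gregorian calendar (JDN 2363726).
That day falls on 29 Tammuz 5519 AM in the Hebrew calendar.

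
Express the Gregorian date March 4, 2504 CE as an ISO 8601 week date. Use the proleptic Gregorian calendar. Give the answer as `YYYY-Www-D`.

The weekday is Tuesday (ISO weekday 2).
That Tuesday belongs to ISO week 10 of ISO year 2504.

2504-W10-2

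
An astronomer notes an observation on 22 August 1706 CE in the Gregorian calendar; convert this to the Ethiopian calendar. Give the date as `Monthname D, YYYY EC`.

Julian Day Number of the source date = 2344397.
Converting JDN 2344397 to the Ethiopian calendar gives 18 Nehase 1698 EC.

Nehase 18, 1698 EC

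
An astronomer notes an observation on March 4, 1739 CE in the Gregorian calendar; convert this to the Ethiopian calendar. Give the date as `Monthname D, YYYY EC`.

Yekatit 27, 1731 EC

Both dates share Julian Day Number 2356279; in the Ethiopian calendar that is 27 Yekatit 1731 EC.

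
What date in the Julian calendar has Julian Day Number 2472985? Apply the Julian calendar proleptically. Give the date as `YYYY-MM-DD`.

JDN 2472985 is 13 September 2058 in the Gregorian calendar.
In the Julian calendar that day is 2058-08-31.

2058-08-31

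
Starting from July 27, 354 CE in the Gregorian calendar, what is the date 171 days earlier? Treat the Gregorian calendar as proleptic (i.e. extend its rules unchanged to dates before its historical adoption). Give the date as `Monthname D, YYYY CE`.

The starting date is JDN 1850563; 1850563 − 171 = 1850392.
JDN 1850392 corresponds to February 6, 354 CE.

February 6, 354 CE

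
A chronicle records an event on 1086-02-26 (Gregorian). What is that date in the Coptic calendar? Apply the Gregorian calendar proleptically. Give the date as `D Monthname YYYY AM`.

Julian Day Number of the source date = 2117770.
Converting JDN 2117770 to the Coptic calendar gives 26 Meshir 802 AM.

26 Meshir 802 AM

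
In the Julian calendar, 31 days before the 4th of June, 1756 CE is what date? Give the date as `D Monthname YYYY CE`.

4 May 1756 CE

JDN of the 4th of June, 1756 CE = 2362592.
2362592 − 31 = 2362561.
JDN 2362561 in the Julian calendar is 4 May 1756 CE.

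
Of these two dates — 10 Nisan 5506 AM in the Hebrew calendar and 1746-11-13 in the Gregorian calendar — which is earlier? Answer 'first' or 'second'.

Converting both to JDN: 2358863 vs 2359090; the smaller is the first.

first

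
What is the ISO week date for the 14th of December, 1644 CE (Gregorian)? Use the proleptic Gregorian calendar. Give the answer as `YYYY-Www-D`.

The weekday is Wednesday (ISO weekday 3).
That Wednesday belongs to ISO week 50 of ISO year 1644.

1644-W50-3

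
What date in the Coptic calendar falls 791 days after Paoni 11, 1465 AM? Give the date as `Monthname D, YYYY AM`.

Mesori 12, 1467 AM

The starting date is JDN 2360036; 2360036 + 791 = 2360827.
JDN 2360827 corresponds to Mesori 12, 1467 AM.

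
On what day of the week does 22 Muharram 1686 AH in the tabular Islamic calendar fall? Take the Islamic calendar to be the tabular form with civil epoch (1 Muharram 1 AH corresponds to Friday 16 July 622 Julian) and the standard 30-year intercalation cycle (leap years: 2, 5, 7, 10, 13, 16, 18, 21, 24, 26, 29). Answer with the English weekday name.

Equivalently 6 June 2257 Gregorian, JDN 2545569.
JDN 2545569 mod 7 = 5, and JDN 0 was a Monday, so this is a Saturday.

Saturday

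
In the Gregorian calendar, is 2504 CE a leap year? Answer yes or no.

2504 is divisible by 4 and not by 100, so it is a leap year.

yes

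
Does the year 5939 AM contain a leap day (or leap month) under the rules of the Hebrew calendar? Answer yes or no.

yes

Hebrew year 5939 is year 11 of its 19-year Metonic cycle; leap years are at positions 3, 6, 8, 11, 14, 17, 19, so it is a leap year (13 months).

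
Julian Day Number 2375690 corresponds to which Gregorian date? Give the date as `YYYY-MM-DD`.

1792-04-25

Counting from JDN 2299161 = 15 Oct 1582 gives an offset of 76529 days.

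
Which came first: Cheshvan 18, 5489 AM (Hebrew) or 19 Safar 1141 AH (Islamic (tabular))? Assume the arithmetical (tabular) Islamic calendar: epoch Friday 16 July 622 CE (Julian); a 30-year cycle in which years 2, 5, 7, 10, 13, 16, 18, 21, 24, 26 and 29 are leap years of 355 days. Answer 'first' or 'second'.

second

Converting both to JDN: 2352493 vs 2352466; the smaller is the second.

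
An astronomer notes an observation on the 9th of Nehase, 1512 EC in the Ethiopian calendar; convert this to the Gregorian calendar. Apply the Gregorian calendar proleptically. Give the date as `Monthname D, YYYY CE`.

August 12, 1520 CE

Both dates share Julian Day Number 2276452; in the Gregorian calendar that is 12 August 1520 CE.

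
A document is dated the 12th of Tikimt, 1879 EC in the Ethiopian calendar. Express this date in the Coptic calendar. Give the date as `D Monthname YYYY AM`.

12 Paopi 1603 AM

The source date corresponds to 21 October 1886 in the Gregorian calendar (JDN 2410201).
That day falls on 12 Paopi 1603 AM in the Coptic calendar.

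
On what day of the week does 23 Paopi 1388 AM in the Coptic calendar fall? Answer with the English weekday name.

In the Gregorian calendar this is 31 October 1671 (JDN 2331684).
2331684 ≡ 5 (mod 7); counting from Monday = 0 gives Saturday.

Saturday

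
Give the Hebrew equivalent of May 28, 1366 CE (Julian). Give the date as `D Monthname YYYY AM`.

17 Sivan 5126 AM

Both dates share Julian Day Number 2220137; in the Hebrew calendar that is 17 Sivan 5126 AM.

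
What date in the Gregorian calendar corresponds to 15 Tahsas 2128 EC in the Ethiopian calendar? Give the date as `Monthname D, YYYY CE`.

Julian Day Number of the source date = 2501212.
Converting JDN 2501212 to the Gregorian calendar gives 26 December 2135 CE.

December 26, 2135 CE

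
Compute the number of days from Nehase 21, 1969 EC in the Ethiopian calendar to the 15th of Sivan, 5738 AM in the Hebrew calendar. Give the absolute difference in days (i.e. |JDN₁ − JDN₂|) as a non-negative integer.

297

First date → JDN 2443383; second date → JDN 2443680.
The interval is |2443383 − 2443680| = 297 days.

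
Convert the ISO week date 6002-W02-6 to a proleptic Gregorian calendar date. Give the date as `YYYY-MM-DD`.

ISO week 1 of 6002 is the week containing the first Thursday of 6002.
Week 2, day 6 (Saturday) lands on 6002-01-12.

6002-01-12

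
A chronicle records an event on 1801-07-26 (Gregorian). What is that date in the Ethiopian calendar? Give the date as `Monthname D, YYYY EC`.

Julian Day Number of the source date = 2379068.
Converting JDN 2379068 to the Ethiopian calendar gives 20 Hamle 1793 EC.

Hamle 20, 1793 EC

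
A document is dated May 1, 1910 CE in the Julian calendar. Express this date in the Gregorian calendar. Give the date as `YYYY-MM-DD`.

The Julian–Gregorian offset here is 13 days (Julian trailing).
1 May 1910 Julian + 13 days → 14 May 1910 Gregorian.

1910-05-14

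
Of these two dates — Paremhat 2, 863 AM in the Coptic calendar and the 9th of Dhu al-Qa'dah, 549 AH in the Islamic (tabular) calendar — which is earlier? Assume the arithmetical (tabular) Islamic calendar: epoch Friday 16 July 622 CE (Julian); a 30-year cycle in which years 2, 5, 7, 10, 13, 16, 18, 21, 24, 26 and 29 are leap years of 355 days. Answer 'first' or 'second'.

first

First date → JDN 2140056; second date → JDN 2142936.
JDN 2140056 < JDN 2142936, so the first date is earlier.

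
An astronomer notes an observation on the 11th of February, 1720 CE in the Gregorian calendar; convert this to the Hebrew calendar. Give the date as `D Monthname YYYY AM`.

Both dates share Julian Day Number 2349318; in the Hebrew calendar that is 2 Adar I 5480 AM.

2 Adar I 5480 AM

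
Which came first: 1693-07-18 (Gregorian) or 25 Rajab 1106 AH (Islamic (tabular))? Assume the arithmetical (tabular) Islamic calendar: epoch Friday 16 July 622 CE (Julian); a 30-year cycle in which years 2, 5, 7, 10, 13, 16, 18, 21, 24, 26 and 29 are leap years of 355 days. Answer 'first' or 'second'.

First date → JDN 2339615; second date → JDN 2340216.
JDN 2339615 < JDN 2340216, so the first date is earlier.

first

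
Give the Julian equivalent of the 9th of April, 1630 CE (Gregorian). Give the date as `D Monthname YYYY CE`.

At this point the Julian calendar is 10 days behind the Gregorian.
9 April 1630 Gregorian − 10 days → 30 March 1630 Julian.

30 March 1630 CE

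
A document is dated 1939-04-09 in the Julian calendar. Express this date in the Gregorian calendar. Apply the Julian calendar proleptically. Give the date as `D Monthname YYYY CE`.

At this point the Julian calendar is 13 days behind the Gregorian.
9 April 1939 Julian + 13 days → 22 April 1939 Gregorian.

22 April 1939 CE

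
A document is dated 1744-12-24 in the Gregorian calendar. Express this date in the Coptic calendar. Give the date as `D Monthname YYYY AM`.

17 Koiak 1461 AM

Julian Day Number of the source date = 2358401.
Converting JDN 2358401 to the Coptic calendar gives 17 Koiak 1461 AM.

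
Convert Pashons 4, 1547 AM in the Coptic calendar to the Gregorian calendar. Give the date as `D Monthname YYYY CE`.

Julian Day Number of the source date = 2389949.
Converting JDN 2389949 to the Gregorian calendar gives 11 May 1831 CE.

11 May 1831 CE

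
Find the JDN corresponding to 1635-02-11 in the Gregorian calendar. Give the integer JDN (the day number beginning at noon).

JDN 2451545 is 1 January 2000 CE (Gregorian); the target day is −133272 days from there, so JDN = 2318273.

2318273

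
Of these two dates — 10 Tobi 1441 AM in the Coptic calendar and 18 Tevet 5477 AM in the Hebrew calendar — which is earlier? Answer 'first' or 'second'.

second

The two dates have Julian Day Numbers 2351119 and 2348182 respectively.
Since 2348182 < 2351119, the second date comes first.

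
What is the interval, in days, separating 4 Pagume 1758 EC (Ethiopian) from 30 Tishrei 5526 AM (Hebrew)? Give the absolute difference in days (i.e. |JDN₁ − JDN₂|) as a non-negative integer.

327

JDN of the first date = 2366328.
JDN of the second date = 2366001.
|2366001 − 2366328| = 327.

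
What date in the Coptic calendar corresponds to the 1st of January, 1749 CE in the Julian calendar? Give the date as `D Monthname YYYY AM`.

6 Tobi 1465 AM

The source date corresponds to 12 January 1749 in the Gregorian calendar (JDN 2359881).
That day falls on 6 Tobi 1465 AM in the Coptic calendar.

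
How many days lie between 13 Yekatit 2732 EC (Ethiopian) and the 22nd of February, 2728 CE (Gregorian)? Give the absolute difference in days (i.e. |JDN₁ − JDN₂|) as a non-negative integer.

First date → JDN 2721881; second date → JDN 2717493.
The interval is |2721881 − 2717493| = 4388 days.

4388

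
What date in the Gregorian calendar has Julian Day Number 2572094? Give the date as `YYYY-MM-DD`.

2330-01-20

Counting from JDN 2299161 = 15 Oct 1582 gives an offset of 272933 days.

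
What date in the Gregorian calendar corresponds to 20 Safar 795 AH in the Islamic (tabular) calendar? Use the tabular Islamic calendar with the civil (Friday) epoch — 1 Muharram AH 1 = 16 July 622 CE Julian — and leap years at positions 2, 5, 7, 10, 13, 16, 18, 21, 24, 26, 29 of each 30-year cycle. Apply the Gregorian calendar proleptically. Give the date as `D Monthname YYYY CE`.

13 January 1393 CE

Julian Day Number of the source date = 2229856.
Converting JDN 2229856 to the Gregorian calendar gives 13 January 1393 CE.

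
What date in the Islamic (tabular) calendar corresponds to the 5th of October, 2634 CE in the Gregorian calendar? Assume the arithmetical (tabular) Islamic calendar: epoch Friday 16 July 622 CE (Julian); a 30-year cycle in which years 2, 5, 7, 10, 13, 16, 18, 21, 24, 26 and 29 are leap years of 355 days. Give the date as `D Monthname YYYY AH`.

20 Dhu al-Hijjah 2074 AH

Both dates share Julian Day Number 2683386; in the tabular Islamic calendar that is 20 Dhu al-Hijjah 2074 AH.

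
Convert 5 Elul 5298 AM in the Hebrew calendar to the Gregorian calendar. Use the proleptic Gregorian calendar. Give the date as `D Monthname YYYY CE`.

11 August 1538 CE

Both dates share Julian Day Number 2283025; in the Gregorian calendar that is 11 August 1538 CE.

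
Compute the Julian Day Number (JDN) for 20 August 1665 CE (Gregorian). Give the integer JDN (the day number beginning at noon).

2329421

JDN 2299161 is 15 October 1582 CE (Gregorian); the target day is +30260 days from there, so JDN = 2329421.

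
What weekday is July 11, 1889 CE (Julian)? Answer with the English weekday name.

Equivalently 23 July 1889 Gregorian, JDN 2411207.
JDN 2411207 mod 7 = 1, and JDN 0 was a Monday, so this is a Tuesday.

Tuesday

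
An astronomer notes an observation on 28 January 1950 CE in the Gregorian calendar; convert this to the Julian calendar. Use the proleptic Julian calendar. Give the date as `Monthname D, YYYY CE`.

At this point the Julian calendar is 13 days behind the Gregorian.
28 January 1950 Gregorian − 13 days → 15 January 1950 Julian.

January 15, 1950 CE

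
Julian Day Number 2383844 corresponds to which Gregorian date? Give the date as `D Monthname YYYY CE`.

23 August 1814 CE

JDN 2451545 is 1 Jan 2000; 2383844 is −67701 days from there.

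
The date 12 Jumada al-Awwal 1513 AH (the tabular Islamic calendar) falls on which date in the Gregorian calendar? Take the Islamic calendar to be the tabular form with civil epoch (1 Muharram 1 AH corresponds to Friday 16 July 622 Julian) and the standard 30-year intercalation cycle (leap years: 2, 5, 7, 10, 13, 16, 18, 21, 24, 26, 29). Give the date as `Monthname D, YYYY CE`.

November 15, 2089 CE

Julian Day Number of the source date = 2484371.
Converting JDN 2484371 to the Gregorian calendar gives 15 November 2089 CE.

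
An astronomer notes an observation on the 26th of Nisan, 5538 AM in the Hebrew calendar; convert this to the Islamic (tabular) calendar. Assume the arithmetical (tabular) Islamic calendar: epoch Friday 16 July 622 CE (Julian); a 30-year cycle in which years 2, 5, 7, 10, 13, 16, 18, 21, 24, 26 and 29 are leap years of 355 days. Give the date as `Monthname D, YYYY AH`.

Rabi' al-Awwal 25, 1192 AH

Both dates share Julian Day Number 2370574; in the tabular Islamic calendar that is 25 Rabi' al-Awwal 1192 AH.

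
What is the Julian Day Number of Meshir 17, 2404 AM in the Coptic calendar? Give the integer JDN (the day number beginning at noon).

2702892

In the Gregorian calendar the same day is 1 March 2688.
JDN 2451545 is 1 January 2000 CE (Gregorian); the target day is +251347 days from there, so JDN = 2702892.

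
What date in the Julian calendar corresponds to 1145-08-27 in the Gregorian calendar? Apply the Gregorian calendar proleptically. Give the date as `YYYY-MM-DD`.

1145-08-20

For dates in this range the Gregorian date is 7 days ahead of the Julian.
27 August 1145 Gregorian − 7 days → 20 August 1145 Julian.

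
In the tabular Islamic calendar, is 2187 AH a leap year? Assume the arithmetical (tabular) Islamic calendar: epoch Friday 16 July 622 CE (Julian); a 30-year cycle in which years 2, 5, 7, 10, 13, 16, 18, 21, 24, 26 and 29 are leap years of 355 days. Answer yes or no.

Year 2187 AH is year 27 of its 30-year cycle; leap positions are 2, 5, 7, 10, 13, 16, 18, 21, 24, 26, 29, so it is a common year (354 days).

no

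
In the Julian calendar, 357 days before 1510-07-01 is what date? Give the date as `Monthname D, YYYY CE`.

The starting date is JDN 2272767; 2272767 − 357 = 2272410.
JDN 2272410 corresponds to July 9, 1509 CE.

July 9, 1509 CE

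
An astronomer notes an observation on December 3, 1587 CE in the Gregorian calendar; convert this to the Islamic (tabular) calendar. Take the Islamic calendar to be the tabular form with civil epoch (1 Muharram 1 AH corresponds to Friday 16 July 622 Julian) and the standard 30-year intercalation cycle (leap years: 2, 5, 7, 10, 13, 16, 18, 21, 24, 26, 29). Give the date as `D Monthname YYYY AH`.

Julian Day Number of the source date = 2301036.
Converting JDN 2301036 to the tabular Islamic calendar gives 2 Muharram 996 AH.

2 Muharram 996 AH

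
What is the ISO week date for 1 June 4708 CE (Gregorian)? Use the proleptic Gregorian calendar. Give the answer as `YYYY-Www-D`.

The weekday is Monday (ISO weekday 1).
That Monday belongs to ISO week 23 of ISO year 4708.

4708-W23-1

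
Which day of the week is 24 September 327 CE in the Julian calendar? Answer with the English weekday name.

Sunday

This is JDN 1840761 (25 September 327 Gregorian).
1840761 ≡ 6 (mod 7); counting from Monday = 0 gives Sunday.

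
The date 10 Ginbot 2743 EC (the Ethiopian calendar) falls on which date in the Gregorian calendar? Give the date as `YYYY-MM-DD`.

Julian Day Number of the source date = 2725985.
Converting JDN 2725985 to the Gregorian calendar gives 24 May 2751 CE.

2751-05-24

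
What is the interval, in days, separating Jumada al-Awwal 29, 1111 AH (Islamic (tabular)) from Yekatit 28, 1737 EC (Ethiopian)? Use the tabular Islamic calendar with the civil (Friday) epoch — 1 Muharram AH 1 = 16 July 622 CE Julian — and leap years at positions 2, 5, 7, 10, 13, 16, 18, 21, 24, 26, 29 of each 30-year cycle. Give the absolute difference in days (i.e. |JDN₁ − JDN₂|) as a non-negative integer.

16539

JDN of the first date = 2341933.
JDN of the second date = 2358472.
|2358472 − 2341933| = 16539.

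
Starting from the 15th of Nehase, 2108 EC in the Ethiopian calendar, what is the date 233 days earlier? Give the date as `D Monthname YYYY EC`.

22 Tahsas 2108 EC

Counting 233 days back from JDN 2494147 reaches JDN 2493914, which is 22 Tahsas 2108 EC.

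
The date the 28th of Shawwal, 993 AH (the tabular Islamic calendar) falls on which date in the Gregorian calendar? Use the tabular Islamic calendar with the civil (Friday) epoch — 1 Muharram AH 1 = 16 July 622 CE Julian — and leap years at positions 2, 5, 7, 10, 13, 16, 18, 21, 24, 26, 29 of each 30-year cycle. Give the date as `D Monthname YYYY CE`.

23 October 1585 CE

Both dates share Julian Day Number 2300265; in the Gregorian calendar that is 23 October 1585 CE.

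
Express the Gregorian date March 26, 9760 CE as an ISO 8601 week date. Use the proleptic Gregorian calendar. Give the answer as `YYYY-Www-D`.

9760-W13-3

The weekday is Wednesday (ISO weekday 3).
That Wednesday belongs to ISO week 13 of ISO year 9760.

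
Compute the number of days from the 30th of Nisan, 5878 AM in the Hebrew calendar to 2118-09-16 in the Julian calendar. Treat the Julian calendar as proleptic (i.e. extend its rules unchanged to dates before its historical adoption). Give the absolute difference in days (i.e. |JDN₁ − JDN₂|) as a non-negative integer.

161

JDN of the first date = 2494755.
JDN of the second date = 2494916.
|2494916 − 2494755| = 161.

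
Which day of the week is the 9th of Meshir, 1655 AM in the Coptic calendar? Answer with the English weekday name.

Thursday

This is JDN 2429311 (16 February 1939 Gregorian).
2429311 ≡ 3 (mod 7); counting from Monday = 0 gives Thursday.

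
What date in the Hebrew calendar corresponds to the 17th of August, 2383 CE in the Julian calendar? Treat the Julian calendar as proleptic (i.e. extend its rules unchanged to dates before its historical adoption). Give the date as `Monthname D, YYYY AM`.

Elul 3, 6143 AM

Both dates share Julian Day Number 2591677; in the Hebrew calendar that is 3 Elul 6143 AM.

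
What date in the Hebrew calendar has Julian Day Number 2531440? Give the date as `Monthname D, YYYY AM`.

JDN 2531440 is 30 September 2218 in the Gregorian calendar.
In the Hebrew calendar that day is Tishrei 10, 5979 AM.

Tishrei 10, 5979 AM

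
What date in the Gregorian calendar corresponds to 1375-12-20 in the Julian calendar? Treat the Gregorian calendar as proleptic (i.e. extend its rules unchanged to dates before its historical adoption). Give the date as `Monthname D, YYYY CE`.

December 28, 1375 CE

The Julian–Gregorian offset here is 8 days (Julian trailing).
20 December 1375 Julian + 8 days → 28 December 1375 Gregorian.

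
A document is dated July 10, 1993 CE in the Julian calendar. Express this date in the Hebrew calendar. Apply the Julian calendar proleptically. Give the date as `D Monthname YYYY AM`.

Both dates share Julian Day Number 2449192; in the Hebrew calendar that is 5 Av 5753 AM.

5 Av 5753 AM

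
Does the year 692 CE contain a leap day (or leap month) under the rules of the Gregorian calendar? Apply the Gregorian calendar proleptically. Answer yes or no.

692 is divisible by 4 and not by 100, so it is a leap year.

yes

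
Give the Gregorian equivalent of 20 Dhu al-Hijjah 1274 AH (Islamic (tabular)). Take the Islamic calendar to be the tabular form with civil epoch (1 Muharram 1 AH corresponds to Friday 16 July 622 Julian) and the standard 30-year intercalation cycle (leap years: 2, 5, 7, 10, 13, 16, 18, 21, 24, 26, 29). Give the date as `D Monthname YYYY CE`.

Julian Day Number of the source date = 2399893.
Converting JDN 2399893 to the Gregorian calendar gives 1 August 1858 CE.

1 August 1858 CE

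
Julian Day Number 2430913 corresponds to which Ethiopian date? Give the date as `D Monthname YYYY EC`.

The Gregorian equivalent of JDN 2430913 is 7 July 1943.
In the Ethiopian calendar that day is 30 Sene 1935 EC.

30 Sene 1935 EC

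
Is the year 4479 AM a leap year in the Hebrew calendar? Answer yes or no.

Hebrew year 4479 is year 14 of its 19-year Metonic cycle; leap years are at positions 3, 6, 8, 11, 14, 17, 19, so it is a leap year (13 months).

yes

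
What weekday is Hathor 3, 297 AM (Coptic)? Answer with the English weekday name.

Equivalently 1 November 580 Gregorian, JDN 1933206.
Since JDN mod 7 = 2 (0 = Monday), the day is Wednesday.

Wednesday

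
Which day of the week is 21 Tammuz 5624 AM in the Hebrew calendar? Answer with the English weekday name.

Monday

Equivalently 25 July 1864 Gregorian, JDN 2402078.
Since JDN mod 7 = 0 (0 = Monday), the day is Monday.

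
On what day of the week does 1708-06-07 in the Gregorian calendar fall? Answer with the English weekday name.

Thursday

JDN 2345052 mod 7 = 3, and JDN 0 was a Monday, so this is a Thursday.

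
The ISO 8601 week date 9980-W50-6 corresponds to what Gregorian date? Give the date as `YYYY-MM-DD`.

ISO week 1 of 9980 is the week containing the first Thursday of 9980.
Week 50, day 6 (Saturday) lands on 9980-12-13.

9980-12-13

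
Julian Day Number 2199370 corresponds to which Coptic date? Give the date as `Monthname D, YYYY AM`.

JDN 2199370 is 27 July 1309 in the proleptic Gregorian calendar.
In the Coptic calendar that day is Epip 25, 1025 AM.

Epip 25, 1025 AM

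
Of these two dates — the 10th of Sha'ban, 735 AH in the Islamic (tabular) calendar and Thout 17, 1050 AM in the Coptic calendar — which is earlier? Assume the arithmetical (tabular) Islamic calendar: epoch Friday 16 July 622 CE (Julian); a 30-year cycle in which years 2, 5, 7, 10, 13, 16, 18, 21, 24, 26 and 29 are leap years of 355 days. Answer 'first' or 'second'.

The two dates have Julian Day Numbers 2208761 and 2208193 respectively.
Since 2208193 < 2208761, the second date comes first.

second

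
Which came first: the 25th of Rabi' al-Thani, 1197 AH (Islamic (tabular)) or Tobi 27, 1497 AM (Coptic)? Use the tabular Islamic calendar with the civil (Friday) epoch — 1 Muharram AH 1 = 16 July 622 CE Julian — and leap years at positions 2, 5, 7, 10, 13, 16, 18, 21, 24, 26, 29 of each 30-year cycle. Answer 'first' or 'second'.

second

First date → JDN 2372376; second date → JDN 2371590.
JDN 2371590 < JDN 2372376, so the second date is earlier.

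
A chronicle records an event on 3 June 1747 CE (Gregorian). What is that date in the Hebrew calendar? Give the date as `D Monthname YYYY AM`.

Both dates share Julian Day Number 2359292; in the Hebrew calendar that is 25 Sivan 5507 AM.

25 Sivan 5507 AM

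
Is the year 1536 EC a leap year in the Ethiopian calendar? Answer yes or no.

1536 mod 4 = 0; in the Ethiopian calendar a year is leap when year mod 4 = 3, so it is a common year.

no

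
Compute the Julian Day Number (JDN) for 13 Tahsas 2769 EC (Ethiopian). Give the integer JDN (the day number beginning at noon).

Equivalently 28 December 2776 (Gregorian).
JDN 2451545 is 1 January 2000 CE (Gregorian); the target day is +283790 days from there, so JDN = 2735335.

2735335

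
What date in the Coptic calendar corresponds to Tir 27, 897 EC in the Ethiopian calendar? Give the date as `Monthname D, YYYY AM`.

The source date corresponds to 27 January 905 in the proleptic Gregorian calendar (JDN 2051631).
That day falls on 27 Tobi 621 AM in the Coptic calendar.

Tobi 27, 621 AM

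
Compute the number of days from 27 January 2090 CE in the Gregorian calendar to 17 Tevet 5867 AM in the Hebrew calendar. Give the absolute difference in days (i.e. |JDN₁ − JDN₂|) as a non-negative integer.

6194

JDN of the first date = 2484444.
JDN of the second date = 2490638.
|2490638 − 2484444| = 6194.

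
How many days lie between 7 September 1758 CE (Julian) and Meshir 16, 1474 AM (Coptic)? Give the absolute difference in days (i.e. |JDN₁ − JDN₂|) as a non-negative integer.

First date → JDN 2363417; second date → JDN 2363208.
The interval is |2363417 − 2363208| = 209 days.

209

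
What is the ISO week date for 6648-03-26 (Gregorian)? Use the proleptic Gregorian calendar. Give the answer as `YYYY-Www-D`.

6648-W12-7

The weekday is Sunday (ISO weekday 7).
That Sunday belongs to ISO week 12 of ISO year 6648.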